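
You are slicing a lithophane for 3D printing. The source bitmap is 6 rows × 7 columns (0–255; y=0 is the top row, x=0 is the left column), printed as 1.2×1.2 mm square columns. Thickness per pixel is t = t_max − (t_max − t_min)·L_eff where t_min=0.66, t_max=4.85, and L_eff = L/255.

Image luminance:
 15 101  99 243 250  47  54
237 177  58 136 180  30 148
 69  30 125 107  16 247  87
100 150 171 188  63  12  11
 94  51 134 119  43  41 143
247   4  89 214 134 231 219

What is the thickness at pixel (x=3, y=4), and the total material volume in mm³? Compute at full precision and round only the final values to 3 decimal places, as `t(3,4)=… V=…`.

span = t_max - t_min = 4.85 - 0.66 = 4.190
L(3,4) = 119, L_eff = 119/255 = 0.466667
t(3,4) = 4.85 - 4.190·0.466667 = 2.895
Σt over all 6·7 pixels = 261282/2125 ≈ 122.9562353
V = pitch²·Σt = 1.2²·261282/2125 = 177.057

t(3,4)=2.895 V=177.057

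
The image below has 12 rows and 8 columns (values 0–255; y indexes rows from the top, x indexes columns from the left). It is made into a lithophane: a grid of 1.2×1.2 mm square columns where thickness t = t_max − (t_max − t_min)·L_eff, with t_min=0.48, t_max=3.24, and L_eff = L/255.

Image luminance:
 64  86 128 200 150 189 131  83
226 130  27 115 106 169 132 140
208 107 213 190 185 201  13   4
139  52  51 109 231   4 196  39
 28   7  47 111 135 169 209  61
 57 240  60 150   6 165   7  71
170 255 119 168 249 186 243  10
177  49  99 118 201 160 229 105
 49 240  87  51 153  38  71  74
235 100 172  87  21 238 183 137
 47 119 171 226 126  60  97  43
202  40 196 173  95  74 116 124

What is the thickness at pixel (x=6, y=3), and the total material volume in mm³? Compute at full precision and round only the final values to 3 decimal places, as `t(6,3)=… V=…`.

t(6,3)=1.119 V=262.052

span = t_max - t_min = 3.24 - 0.48 = 2.760
L(6,3) = 196, L_eff = 196/255 = 0.768627
t(6,3) = 3.24 - 2.760·0.768627 = 1.119
Σt over all 12·8 pixels = 386708/2125 ≈ 181.9802353
V = pitch²·Σt = 1.2²·386708/2125 = 262.052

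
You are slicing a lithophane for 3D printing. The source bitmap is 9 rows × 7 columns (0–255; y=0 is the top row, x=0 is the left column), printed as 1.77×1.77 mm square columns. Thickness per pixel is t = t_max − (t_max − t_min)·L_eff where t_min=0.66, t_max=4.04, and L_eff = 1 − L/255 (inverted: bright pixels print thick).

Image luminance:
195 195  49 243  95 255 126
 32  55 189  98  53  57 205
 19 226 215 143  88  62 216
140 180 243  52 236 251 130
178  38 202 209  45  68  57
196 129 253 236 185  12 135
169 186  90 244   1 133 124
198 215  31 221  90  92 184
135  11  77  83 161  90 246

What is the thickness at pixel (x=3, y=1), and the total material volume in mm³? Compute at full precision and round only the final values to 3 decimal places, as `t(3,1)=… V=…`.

t(3,1)=1.959 V=494.535

span = t_max - t_min = 4.04 - 0.66 = 3.380
L(3,1) = 98, L_eff = 1 - 98/255 = 0.615686 (inverted)
t(3,1) = 4.04 - 3.380·0.615686 = 1.959
Σt over all 9·7 pixels = 157.852
V = pitch²·Σt = 1.77²·157.852 = 494.535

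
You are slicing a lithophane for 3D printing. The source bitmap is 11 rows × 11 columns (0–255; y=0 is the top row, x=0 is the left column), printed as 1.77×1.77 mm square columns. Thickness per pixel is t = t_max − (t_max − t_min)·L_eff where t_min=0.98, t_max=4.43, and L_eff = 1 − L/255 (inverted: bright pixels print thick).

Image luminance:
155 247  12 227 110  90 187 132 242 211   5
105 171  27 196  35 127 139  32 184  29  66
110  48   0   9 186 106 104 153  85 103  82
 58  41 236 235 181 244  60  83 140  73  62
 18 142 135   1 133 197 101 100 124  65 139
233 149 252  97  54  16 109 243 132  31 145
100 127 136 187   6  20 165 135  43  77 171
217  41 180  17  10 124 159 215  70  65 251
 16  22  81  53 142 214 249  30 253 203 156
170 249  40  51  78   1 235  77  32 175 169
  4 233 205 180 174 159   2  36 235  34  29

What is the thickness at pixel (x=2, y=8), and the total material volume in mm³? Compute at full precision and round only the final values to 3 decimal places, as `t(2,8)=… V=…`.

span = t_max - t_min = 4.43 - 0.98 = 3.450
L(2,8) = 81, L_eff = 1 - 81/255 = 0.682353 (inverted)
t(2,8) = 4.43 - 3.450·0.682353 = 2.076
Σt over all 11·11 pixels = 529267/1700 ≈ 311.3335294
V = pitch²·Σt = 1.77²·529267/1700 = 975.377

t(2,8)=2.076 V=975.377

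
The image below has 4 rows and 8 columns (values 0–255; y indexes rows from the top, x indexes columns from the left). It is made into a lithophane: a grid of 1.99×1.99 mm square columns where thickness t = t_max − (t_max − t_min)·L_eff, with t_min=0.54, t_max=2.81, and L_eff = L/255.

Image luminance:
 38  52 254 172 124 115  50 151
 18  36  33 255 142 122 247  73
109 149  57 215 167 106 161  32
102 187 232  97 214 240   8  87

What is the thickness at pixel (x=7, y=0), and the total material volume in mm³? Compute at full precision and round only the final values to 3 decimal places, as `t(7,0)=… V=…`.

t(7,0)=1.466 V=213.495

span = t_max - t_min = 2.81 - 0.54 = 2.270
L(7,0) = 151, L_eff = 151/255 = 0.592157
t(7,0) = 2.81 - 2.270·0.592157 = 1.466
Σt over all 4·8 pixels = 274949/5100 ≈ 53.9115686
V = pitch²·Σt = 1.99²·274949/5100 = 213.495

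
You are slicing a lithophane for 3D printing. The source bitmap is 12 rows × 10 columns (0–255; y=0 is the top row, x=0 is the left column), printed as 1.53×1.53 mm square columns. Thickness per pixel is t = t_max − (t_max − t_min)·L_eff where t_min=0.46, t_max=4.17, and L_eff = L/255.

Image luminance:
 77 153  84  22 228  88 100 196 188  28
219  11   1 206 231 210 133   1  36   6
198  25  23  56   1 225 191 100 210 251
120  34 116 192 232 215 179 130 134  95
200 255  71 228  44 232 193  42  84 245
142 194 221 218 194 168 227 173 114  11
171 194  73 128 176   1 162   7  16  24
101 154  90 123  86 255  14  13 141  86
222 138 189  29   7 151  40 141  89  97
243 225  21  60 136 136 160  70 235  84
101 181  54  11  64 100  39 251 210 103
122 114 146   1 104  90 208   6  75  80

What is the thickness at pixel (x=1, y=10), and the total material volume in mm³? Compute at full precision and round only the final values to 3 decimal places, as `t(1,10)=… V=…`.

t(1,10)=1.537 V=669.068

span = t_max - t_min = 4.17 - 0.46 = 3.710
L(1,10) = 181, L_eff = 181/255 = 0.709804
t(1,10) = 4.17 - 3.710·0.709804 = 1.537
Σt over all 12·10 pixels = 7288321/25500 ≈ 285.8165098
V = pitch²·Σt = 1.53²·7288321/25500 = 669.068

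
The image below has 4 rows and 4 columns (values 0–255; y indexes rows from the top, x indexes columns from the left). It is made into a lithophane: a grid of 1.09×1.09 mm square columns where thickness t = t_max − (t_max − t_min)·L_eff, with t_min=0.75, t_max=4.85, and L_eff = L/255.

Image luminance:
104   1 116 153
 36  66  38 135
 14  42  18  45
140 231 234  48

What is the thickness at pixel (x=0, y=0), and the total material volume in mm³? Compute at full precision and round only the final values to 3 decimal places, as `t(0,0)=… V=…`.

t(0,0)=3.178 V=65.052

span = t_max - t_min = 4.85 - 0.75 = 4.100
L(0,0) = 104, L_eff = 104/255 = 0.407843
t(0,0) = 4.85 - 4.100·0.407843 = 3.178
Σt over all 4·4 pixels = 139619/2550 ≈ 54.7525490
V = pitch²·Σt = 1.09²·139619/2550 = 65.052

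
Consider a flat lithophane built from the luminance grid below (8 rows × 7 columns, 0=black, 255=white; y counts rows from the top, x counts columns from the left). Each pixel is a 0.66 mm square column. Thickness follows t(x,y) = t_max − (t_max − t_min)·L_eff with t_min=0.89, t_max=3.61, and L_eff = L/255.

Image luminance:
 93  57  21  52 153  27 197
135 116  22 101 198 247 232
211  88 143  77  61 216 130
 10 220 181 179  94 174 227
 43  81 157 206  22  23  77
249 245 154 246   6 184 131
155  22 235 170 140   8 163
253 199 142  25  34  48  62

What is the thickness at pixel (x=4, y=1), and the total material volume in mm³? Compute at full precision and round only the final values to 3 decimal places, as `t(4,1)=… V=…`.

span = t_max - t_min = 3.61 - 0.89 = 2.720
L(4,1) = 198, L_eff = 198/255 = 0.776471
t(4,1) = 3.61 - 2.720·0.776471 = 1.498
Σt over all 8·7 pixels = 47242/375 ≈ 125.9786667
V = pitch²·Σt = 0.66²·47242/375 = 54.876

t(4,1)=1.498 V=54.876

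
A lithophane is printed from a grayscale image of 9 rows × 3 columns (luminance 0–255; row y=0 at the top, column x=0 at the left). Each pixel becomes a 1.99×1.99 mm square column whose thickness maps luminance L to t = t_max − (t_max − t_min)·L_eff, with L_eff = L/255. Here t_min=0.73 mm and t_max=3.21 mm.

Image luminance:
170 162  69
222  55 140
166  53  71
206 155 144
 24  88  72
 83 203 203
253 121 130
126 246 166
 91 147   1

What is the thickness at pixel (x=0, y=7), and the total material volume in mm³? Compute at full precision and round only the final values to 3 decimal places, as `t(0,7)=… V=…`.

t(0,7)=1.985 V=205.843

span = t_max - t_min = 3.21 - 0.73 = 2.480
L(0,7) = 126, L_eff = 126/255 = 0.494118
t(0,7) = 3.21 - 2.480·0.494118 = 1.985
Σt over all 9·3 pixels = 441823/8500 ≈ 51.9791765
V = pitch²·Σt = 1.99²·441823/8500 = 205.843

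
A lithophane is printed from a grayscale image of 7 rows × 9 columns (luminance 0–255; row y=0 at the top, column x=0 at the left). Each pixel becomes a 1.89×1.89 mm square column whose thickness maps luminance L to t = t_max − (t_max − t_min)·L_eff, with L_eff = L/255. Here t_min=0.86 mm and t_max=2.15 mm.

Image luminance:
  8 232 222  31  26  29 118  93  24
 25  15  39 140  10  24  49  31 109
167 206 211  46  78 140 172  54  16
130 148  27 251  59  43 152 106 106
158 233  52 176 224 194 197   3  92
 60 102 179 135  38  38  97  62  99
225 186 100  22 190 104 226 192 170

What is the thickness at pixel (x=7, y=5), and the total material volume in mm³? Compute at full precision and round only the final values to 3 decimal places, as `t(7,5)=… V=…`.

t(7,5)=1.836 V=359.316

span = t_max - t_min = 2.15 - 0.86 = 1.290
L(7,5) = 62, L_eff = 62/255 = 0.243137
t(7,5) = 2.15 - 1.290·0.243137 = 1.836
Σt over all 7·9 pixels = 213753/2125 ≈ 100.5896471
V = pitch²·Σt = 1.89²·213753/2125 = 359.316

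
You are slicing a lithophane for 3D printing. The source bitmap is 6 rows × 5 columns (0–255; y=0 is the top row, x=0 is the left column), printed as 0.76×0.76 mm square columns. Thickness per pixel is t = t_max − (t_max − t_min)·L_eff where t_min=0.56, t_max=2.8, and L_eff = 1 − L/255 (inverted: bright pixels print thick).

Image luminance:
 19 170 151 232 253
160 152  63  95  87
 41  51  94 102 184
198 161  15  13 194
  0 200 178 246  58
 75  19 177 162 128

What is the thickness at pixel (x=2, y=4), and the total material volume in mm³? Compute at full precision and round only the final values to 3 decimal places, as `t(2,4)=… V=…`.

t(2,4)=2.124 V=28.365

span = t_max - t_min = 2.8 - 0.56 = 2.240
L(2,4) = 178, L_eff = 1 - 178/255 = 0.301961 (inverted)
t(2,4) = 2.8 - 2.240·0.301961 = 2.124
Σt over all 6·5 pixels = 104356/2125 ≈ 49.1087059
V = pitch²·Σt = 0.76²·104356/2125 = 28.365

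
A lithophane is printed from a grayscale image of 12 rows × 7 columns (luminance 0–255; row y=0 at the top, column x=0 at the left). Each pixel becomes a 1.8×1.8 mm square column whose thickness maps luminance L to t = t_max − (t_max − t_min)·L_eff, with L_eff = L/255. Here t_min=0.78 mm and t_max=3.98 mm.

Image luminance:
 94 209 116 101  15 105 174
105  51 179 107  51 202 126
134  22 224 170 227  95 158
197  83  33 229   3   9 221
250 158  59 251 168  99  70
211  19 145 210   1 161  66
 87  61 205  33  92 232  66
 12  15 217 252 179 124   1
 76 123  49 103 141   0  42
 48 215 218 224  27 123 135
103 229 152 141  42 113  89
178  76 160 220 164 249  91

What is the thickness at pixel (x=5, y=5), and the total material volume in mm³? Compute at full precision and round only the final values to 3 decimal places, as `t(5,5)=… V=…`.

t(5,5)=1.960 V=659.735

span = t_max - t_min = 3.98 - 0.78 = 3.200
L(5,5) = 161, L_eff = 161/255 = 0.631373
t(5,5) = 3.98 - 3.200·0.631373 = 1.960
Σt over all 12·7 pixels = 259618/1275 ≈ 203.6219608
V = pitch²·Σt = 1.8²·259618/1275 = 659.735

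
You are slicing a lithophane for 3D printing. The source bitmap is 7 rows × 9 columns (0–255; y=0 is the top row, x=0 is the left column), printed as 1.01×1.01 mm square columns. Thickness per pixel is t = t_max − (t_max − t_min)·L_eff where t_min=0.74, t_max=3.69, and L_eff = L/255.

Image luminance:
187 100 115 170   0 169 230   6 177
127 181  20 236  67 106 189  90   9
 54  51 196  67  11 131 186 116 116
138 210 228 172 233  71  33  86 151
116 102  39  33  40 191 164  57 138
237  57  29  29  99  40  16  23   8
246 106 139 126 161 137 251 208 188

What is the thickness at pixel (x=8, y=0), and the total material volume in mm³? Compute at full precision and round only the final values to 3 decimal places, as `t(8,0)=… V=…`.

span = t_max - t_min = 3.69 - 0.74 = 2.950
L(8,0) = 177, L_eff = 177/255 = 0.694118
t(8,0) = 3.69 - 2.950·0.694118 = 1.642
Σt over all 7·9 pixels = 374233/2550 ≈ 146.7580392
V = pitch²·Σt = 1.01²·374233/2550 = 149.708

t(8,0)=1.642 V=149.708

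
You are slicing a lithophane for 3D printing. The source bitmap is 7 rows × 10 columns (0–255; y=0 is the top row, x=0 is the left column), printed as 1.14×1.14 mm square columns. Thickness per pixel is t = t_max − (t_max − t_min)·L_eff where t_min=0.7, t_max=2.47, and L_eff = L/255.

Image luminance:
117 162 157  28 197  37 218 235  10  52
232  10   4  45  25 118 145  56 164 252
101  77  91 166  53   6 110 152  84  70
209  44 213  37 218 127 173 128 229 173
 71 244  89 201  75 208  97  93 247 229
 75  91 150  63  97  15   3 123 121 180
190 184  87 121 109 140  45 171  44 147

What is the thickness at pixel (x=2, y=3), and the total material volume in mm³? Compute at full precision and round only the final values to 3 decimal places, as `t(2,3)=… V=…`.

span = t_max - t_min = 2.47 - 0.7 = 1.770
L(2,3) = 213, L_eff = 213/255 = 0.835294
t(2,3) = 2.47 - 1.770·0.835294 = 0.992
Σt over all 7·10 pixels = 194397/1700 ≈ 114.3511765
V = pitch²·Σt = 1.14²·194397/1700 = 148.611

t(2,3)=0.992 V=148.611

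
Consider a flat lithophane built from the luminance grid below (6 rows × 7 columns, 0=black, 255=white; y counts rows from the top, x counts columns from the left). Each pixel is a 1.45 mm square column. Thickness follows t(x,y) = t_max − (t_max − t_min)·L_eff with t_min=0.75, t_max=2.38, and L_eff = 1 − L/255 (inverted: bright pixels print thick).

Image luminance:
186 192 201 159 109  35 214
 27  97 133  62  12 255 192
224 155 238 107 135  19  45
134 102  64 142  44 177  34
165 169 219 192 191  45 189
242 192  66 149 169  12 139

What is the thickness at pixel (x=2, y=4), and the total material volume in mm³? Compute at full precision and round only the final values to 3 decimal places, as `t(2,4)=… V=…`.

t(2,4)=2.150 V=141.934

span = t_max - t_min = 2.38 - 0.75 = 1.630
L(2,4) = 219, L_eff = 1 - 219/255 = 0.141176 (inverted)
t(2,4) = 2.38 - 1.630·0.141176 = 2.150
Σt over all 6·7 pixels = 1721429/25500 ≈ 67.5070196
V = pitch²·Σt = 1.45²·1721429/25500 = 141.934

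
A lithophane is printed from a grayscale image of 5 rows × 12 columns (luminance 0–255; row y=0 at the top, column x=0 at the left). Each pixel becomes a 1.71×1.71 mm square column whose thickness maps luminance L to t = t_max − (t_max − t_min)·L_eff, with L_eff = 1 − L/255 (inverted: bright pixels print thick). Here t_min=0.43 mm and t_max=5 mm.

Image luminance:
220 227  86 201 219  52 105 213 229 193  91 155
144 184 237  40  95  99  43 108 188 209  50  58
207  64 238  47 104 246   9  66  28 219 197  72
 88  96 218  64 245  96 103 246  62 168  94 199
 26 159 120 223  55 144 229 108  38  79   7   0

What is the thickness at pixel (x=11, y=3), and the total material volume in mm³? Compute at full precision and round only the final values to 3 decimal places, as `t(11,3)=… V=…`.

span = t_max - t_min = 5 - 0.43 = 4.570
L(11,3) = 199, L_eff = 1 - 199/255 = 0.219608 (inverted)
t(11,3) = 5 - 4.570·0.219608 = 3.996
Σt over all 5·12 pixels = 422707/2550 ≈ 165.7674510
V = pitch²·Σt = 1.71²·422707/2550 = 484.721

t(11,3)=3.996 V=484.721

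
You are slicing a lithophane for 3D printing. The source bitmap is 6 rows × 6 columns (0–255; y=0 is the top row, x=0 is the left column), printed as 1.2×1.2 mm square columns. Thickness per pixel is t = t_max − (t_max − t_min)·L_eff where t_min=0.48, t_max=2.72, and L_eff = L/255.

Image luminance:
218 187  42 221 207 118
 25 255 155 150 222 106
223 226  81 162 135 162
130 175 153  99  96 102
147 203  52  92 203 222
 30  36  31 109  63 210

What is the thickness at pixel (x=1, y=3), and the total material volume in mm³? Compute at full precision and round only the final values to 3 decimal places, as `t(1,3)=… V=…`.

span = t_max - t_min = 2.72 - 0.48 = 2.240
L(1,3) = 175, L_eff = 175/255 = 0.686275
t(1,3) = 2.72 - 2.240·0.686275 = 1.183
Σt over all 6·6 pixels = 341552/6375 ≈ 53.5767843
V = pitch²·Σt = 1.2²·341552/6375 = 77.151

t(1,3)=1.183 V=77.151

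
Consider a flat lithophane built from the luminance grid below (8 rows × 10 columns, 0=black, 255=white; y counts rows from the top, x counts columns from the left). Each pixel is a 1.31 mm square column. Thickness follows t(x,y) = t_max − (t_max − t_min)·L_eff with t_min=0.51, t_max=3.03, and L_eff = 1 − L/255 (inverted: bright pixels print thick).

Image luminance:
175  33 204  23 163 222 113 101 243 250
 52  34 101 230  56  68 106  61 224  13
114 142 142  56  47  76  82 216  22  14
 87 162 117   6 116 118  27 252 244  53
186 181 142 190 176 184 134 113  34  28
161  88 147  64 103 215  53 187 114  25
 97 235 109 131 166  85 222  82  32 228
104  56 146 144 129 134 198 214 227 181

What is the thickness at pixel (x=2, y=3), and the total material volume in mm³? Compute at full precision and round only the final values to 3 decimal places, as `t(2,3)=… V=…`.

t(2,3)=1.666 V=239.778

span = t_max - t_min = 3.03 - 0.51 = 2.520
L(2,3) = 117, L_eff = 1 - 117/255 = 0.541176 (inverted)
t(2,3) = 3.03 - 2.520·0.541176 = 1.666
Σt over all 8·10 pixels = 59382/425 ≈ 139.7223529
V = pitch²·Σt = 1.31²·59382/425 = 239.778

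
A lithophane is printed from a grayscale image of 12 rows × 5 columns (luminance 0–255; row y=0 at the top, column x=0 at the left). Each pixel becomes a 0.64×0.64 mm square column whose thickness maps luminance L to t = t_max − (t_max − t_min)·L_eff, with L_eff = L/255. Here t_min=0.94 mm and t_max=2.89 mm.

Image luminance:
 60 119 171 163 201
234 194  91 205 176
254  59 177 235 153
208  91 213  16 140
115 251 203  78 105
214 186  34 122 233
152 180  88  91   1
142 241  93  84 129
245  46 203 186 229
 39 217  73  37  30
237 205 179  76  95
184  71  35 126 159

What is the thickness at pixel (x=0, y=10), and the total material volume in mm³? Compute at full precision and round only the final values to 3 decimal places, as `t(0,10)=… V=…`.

span = t_max - t_min = 2.89 - 0.94 = 1.950
L(0,10) = 237, L_eff = 237/255 = 0.929412
t(0,10) = 2.89 - 1.950·0.929412 = 1.078
Σt over all 12·5 pixels = 91659/850 ≈ 107.8341176
V = pitch²·Σt = 0.64²·91659/850 = 44.169

t(0,10)=1.078 V=44.169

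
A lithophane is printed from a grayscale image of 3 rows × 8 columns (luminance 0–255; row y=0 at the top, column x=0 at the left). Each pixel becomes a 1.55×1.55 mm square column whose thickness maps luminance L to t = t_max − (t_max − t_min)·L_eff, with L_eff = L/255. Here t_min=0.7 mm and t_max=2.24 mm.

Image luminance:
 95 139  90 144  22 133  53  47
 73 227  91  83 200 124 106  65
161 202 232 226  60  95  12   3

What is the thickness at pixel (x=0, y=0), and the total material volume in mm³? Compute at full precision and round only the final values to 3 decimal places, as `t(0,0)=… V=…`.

span = t_max - t_min = 2.24 - 0.7 = 1.540
L(0,0) = 95, L_eff = 95/255 = 0.372549
t(0,0) = 2.24 - 1.540·0.372549 = 1.666
Σt over all 3·8 pixels = 478849/12750 ≈ 37.5567843
V = pitch²·Σt = 1.55²·478849/12750 = 90.230

t(0,0)=1.666 V=90.230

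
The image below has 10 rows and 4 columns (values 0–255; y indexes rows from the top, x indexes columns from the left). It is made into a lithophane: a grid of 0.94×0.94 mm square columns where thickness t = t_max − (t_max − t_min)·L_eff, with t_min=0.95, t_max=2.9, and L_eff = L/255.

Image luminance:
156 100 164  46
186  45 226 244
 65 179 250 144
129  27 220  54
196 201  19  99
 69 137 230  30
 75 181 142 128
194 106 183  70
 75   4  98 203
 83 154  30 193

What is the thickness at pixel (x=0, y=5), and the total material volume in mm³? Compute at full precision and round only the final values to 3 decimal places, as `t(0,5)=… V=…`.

t(0,5)=2.372 V=67.801

span = t_max - t_min = 2.9 - 0.95 = 1.950
L(0,5) = 69, L_eff = 69/255 = 0.270588
t(0,5) = 2.9 - 1.950·0.270588 = 2.372
Σt over all 10·4 pixels = 26089/340 ≈ 76.7323529
V = pitch²·Σt = 0.94²·26089/340 = 67.801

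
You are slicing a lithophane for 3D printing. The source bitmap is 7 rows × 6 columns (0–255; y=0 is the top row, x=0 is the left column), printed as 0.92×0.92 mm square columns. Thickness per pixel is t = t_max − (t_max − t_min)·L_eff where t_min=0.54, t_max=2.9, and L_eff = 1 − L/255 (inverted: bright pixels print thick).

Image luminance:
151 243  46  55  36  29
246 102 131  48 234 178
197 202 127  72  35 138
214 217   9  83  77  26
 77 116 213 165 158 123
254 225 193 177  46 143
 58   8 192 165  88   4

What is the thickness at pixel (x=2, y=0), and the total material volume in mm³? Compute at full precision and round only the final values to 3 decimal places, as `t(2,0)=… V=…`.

span = t_max - t_min = 2.9 - 0.54 = 2.360
L(2,0) = 46, L_eff = 1 - 46/255 = 0.819608 (inverted)
t(2,0) = 2.9 - 2.360·0.819608 = 0.966
Σt over all 7·6 pixels = 152448/2125 ≈ 71.7402353
V = pitch²·Σt = 0.92²·152448/2125 = 60.721

t(2,0)=0.966 V=60.721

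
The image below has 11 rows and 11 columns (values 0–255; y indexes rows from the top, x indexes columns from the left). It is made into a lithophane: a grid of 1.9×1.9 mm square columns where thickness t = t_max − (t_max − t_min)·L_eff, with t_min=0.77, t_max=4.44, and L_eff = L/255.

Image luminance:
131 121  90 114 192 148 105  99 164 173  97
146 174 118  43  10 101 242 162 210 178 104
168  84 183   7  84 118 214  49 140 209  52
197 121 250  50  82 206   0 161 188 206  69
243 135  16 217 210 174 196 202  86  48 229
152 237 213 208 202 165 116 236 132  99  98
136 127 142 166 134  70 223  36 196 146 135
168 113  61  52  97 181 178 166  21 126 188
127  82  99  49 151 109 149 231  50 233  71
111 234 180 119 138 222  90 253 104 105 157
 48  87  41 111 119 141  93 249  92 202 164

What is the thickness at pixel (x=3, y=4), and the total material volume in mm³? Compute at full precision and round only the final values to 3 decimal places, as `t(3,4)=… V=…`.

t(3,4)=1.317 V=1074.530

span = t_max - t_min = 4.44 - 0.77 = 3.670
L(3,4) = 217, L_eff = 217/255 = 0.850980
t(3,4) = 4.44 - 3.670·0.850980 = 1.317
Σt over all 11·11 pixels = 2530057/8500 ≈ 297.6537647
V = pitch²·Σt = 1.9²·2530057/8500 = 1074.530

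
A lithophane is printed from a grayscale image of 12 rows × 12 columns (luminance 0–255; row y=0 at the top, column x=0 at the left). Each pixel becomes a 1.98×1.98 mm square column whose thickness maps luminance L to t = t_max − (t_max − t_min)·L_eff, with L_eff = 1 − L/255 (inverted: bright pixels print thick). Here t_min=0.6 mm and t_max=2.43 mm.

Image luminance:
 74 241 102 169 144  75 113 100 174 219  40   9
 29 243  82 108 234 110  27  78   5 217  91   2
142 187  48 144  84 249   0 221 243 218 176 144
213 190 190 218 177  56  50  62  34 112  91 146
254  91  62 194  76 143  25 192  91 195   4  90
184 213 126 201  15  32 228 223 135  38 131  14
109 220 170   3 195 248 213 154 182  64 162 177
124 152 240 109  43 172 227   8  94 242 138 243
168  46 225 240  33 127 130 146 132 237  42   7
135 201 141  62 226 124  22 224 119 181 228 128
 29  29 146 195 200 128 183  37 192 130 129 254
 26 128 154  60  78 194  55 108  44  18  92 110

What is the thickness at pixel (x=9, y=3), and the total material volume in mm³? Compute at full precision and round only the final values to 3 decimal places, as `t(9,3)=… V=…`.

span = t_max - t_min = 2.43 - 0.6 = 1.830
L(9,3) = 112, L_eff = 1 - 112/255 = 0.560784 (inverted)
t(9,3) = 2.43 - 1.830·0.560784 = 1.404
Σt over all 12·12 pixels = 187937/850 ≈ 221.1023529
V = pitch²·Σt = 1.98²·187937/850 = 866.810

t(9,3)=1.404 V=866.810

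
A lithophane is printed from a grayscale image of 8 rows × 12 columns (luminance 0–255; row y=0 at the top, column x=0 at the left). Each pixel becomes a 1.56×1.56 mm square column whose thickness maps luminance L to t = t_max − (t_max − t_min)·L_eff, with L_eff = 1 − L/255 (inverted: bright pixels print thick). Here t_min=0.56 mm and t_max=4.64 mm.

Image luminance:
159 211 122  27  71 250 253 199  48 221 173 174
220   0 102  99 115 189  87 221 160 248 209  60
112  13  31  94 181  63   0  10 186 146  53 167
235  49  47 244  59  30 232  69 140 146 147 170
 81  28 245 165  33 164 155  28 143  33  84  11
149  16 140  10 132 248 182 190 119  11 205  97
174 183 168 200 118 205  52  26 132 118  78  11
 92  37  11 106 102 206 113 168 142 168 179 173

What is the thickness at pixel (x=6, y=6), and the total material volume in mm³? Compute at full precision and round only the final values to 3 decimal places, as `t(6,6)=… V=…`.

span = t_max - t_min = 4.64 - 0.56 = 4.080
L(6,6) = 52, L_eff = 1 - 52/255 = 0.796078 (inverted)
t(6,6) = 4.64 - 4.080·0.796078 = 1.392
Σt over all 8·12 pixels = 243.728
V = pitch²·Σt = 1.56²·243.728 = 593.136

t(6,6)=1.392 V=593.136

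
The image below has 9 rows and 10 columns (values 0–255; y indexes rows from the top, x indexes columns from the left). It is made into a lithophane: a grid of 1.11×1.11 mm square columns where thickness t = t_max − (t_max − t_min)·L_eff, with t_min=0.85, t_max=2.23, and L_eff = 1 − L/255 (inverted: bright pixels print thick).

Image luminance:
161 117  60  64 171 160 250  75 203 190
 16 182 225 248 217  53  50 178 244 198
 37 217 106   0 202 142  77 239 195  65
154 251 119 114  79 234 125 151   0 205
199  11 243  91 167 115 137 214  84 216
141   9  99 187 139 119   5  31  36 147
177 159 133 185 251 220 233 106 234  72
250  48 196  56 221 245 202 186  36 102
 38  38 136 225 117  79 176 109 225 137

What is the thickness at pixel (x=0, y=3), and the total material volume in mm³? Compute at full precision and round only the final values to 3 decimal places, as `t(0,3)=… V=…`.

span = t_max - t_min = 2.23 - 0.85 = 1.380
L(0,3) = 154, L_eff = 1 - 154/255 = 0.396078 (inverted)
t(0,3) = 2.23 - 1.380·0.396078 = 1.683
Σt over all 9·10 pixels = 618513/4250 ≈ 145.5324706
V = pitch²·Σt = 1.11²·618513/4250 = 179.311

t(0,3)=1.683 V=179.311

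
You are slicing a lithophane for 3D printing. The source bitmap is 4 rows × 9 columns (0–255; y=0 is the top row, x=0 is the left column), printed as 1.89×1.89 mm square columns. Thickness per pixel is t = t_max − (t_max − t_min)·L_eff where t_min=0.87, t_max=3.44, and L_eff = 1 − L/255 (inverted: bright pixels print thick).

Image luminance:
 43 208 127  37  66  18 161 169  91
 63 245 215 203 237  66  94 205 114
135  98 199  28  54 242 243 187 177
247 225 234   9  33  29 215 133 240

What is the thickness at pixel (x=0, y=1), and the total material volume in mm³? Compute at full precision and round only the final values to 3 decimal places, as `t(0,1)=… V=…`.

span = t_max - t_min = 3.44 - 0.87 = 2.570
L(0,1) = 63, L_eff = 1 - 63/255 = 0.752941 (inverted)
t(0,1) = 3.44 - 2.570·0.752941 = 1.505
Σt over all 4·9 pixels = 210679/2550 ≈ 82.6192157
V = pitch²·Σt = 1.89²·210679/2550 = 295.124

t(0,1)=1.505 V=295.124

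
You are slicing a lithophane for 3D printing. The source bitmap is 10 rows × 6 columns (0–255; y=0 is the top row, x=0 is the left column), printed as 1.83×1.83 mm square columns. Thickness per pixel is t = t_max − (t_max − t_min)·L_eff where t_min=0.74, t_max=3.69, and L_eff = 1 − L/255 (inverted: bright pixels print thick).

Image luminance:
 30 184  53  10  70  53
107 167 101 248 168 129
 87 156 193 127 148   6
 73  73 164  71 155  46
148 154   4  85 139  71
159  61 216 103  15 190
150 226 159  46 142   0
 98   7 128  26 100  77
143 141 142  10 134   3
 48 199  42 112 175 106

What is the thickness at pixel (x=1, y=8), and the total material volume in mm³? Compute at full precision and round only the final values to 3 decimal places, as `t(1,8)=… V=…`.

t(1,8)=2.371 V=395.789

span = t_max - t_min = 3.69 - 0.74 = 2.950
L(1,8) = 141, L_eff = 1 - 141/255 = 0.447059 (inverted)
t(1,8) = 3.69 - 2.950·0.447059 = 2.371
Σt over all 10·6 pixels = 100457/850 ≈ 118.1847059
V = pitch²·Σt = 1.83²·100457/850 = 395.789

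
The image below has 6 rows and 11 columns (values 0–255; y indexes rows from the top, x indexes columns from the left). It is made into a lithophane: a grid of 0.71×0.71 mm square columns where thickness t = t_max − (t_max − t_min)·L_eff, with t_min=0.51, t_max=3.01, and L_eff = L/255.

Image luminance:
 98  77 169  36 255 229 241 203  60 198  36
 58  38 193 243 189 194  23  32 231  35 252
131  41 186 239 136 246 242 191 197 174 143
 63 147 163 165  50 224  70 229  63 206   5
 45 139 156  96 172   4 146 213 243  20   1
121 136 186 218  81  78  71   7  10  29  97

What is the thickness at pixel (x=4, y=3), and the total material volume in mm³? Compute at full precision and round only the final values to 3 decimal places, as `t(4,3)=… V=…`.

t(4,3)=2.520 V=57.296

span = t_max - t_min = 3.01 - 0.51 = 2.500
L(4,3) = 50, L_eff = 50/255 = 0.196078
t(4,3) = 3.01 - 2.500·0.196078 = 2.520
Σt over all 6·11 pixels = 113.66
V = pitch²·Σt = 0.71²·113.66 = 57.296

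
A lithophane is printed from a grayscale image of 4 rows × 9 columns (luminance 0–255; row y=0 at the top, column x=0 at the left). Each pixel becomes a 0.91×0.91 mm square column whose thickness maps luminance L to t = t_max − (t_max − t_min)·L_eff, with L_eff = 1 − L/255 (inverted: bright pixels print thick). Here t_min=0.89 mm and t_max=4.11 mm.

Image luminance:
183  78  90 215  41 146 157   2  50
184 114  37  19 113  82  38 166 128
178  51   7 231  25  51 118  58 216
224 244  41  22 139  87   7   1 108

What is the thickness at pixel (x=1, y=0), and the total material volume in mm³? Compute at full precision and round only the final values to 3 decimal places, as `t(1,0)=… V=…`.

t(1,0)=1.875 V=64.710

span = t_max - t_min = 4.11 - 0.89 = 3.220
L(1,0) = 78, L_eff = 1 - 78/255 = 0.694118 (inverted)
t(1,0) = 4.11 - 3.220·0.694118 = 1.875
Σt over all 4·9 pixels = 332107/4250 ≈ 78.1428235
V = pitch²·Σt = 0.91²·332107/4250 = 64.710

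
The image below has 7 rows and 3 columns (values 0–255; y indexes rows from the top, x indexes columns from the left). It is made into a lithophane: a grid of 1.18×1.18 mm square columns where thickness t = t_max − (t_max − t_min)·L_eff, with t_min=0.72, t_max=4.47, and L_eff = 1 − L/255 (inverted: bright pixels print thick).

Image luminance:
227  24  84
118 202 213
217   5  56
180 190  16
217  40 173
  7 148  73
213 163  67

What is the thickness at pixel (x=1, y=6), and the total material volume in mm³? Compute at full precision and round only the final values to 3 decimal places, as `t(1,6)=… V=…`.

t(1,6)=3.117 V=74.968

span = t_max - t_min = 4.47 - 0.72 = 3.750
L(1,6) = 163, L_eff = 1 - 163/255 = 0.360784 (inverted)
t(1,6) = 4.47 - 3.750·0.360784 = 3.117
Σt over all 7·3 pixels = 91529/1700 ≈ 53.8405882
V = pitch²·Σt = 1.18²·91529/1700 = 74.968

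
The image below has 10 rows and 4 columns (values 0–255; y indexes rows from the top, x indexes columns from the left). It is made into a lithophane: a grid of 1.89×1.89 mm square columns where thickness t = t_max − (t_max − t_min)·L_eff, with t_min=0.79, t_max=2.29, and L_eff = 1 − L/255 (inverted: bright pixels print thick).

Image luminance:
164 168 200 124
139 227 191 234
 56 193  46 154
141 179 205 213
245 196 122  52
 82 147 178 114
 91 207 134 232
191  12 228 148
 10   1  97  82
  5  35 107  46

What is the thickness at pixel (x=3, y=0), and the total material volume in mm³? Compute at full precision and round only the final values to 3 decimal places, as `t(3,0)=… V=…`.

t(3,0)=1.519 V=226.261

span = t_max - t_min = 2.29 - 0.79 = 1.500
L(3,0) = 124, L_eff = 1 - 124/255 = 0.513725 (inverted)
t(3,0) = 2.29 - 1.500·0.513725 = 1.519
Σt over all 10·4 pixels = 5384/85 ≈ 63.3411765
V = pitch²·Σt = 1.89²·5384/85 = 226.261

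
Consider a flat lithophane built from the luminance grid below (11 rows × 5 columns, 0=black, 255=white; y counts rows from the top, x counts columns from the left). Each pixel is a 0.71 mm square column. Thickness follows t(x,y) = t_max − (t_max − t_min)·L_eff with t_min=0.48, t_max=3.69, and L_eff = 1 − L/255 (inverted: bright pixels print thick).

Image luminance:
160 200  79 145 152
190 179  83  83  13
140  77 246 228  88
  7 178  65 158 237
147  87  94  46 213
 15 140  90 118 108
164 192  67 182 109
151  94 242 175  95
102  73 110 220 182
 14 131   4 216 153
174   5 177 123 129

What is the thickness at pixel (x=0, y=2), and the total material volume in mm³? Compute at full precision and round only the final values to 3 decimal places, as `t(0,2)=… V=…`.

span = t_max - t_min = 3.69 - 0.48 = 3.210
L(0,2) = 140, L_eff = 1 - 140/255 = 0.450980 (inverted)
t(0,2) = 3.69 - 3.210·0.450980 = 2.242
Σt over all 11·5 pixels = 3915/34 ≈ 115.1470588
V = pitch²·Σt = 0.71²·3915/34 = 58.046

t(0,2)=2.242 V=58.046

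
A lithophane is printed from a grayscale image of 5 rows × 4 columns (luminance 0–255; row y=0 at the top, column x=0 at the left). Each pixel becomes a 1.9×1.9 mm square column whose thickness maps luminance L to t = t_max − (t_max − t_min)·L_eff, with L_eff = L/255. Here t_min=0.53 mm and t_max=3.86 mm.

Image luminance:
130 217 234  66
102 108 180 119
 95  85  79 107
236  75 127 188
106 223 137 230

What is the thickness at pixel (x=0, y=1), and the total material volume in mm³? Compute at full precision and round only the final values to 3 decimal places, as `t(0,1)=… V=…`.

t(0,1)=2.528 V=144.619

span = t_max - t_min = 3.86 - 0.53 = 3.330
L(0,1) = 102, L_eff = 102/255 = 0.400000
t(0,1) = 3.86 - 3.330·0.400000 = 2.528
Σt over all 5·4 pixels = 85129/2125 ≈ 40.0607059
V = pitch²·Σt = 1.9²·85129/2125 = 144.619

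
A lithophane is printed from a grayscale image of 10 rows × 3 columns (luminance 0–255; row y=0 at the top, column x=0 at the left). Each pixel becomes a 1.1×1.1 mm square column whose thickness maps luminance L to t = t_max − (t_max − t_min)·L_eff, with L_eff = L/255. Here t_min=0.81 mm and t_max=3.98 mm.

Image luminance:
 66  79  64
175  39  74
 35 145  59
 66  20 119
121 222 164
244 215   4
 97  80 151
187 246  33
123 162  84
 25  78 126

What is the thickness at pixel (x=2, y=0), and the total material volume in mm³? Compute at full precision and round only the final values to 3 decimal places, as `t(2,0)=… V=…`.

span = t_max - t_min = 3.98 - 0.81 = 3.170
L(2,0) = 64, L_eff = 64/255 = 0.250980
t(2,0) = 3.98 - 3.170·0.250980 = 3.184
Σt over all 10·3 pixels = 665883/8500 ≈ 78.3391765
V = pitch²·Σt = 1.1²·665883/8500 = 94.790

t(2,0)=3.184 V=94.790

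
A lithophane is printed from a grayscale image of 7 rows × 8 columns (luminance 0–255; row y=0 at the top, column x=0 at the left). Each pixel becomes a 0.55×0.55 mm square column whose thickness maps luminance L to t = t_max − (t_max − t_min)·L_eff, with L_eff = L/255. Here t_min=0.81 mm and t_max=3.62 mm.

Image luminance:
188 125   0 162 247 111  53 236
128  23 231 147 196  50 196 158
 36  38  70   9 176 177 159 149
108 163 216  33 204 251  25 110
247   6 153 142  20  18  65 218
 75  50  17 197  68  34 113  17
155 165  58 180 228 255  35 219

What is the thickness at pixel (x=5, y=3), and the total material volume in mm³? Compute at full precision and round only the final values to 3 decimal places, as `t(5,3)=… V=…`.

span = t_max - t_min = 3.62 - 0.81 = 2.810
L(5,3) = 251, L_eff = 251/255 = 0.984314
t(5,3) = 3.62 - 2.810·0.984314 = 0.854
Σt over all 7·8 pixels = 64553/510 ≈ 126.5745098
V = pitch²·Σt = 0.55²·64553/510 = 38.289

t(5,3)=0.854 V=38.289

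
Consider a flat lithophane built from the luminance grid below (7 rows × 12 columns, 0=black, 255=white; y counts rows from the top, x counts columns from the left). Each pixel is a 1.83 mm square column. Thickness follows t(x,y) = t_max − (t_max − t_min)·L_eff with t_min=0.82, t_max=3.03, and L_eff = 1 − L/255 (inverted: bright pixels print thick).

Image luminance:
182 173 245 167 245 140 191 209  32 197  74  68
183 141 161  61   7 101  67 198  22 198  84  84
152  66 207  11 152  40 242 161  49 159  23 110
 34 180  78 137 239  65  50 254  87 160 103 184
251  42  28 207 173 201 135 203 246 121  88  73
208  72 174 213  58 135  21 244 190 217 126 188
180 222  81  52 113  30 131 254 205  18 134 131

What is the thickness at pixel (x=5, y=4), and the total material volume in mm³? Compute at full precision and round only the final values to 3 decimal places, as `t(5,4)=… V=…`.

t(5,4)=2.562 V=559.744

span = t_max - t_min = 3.03 - 0.82 = 2.210
L(5,4) = 201, L_eff = 1 - 201/255 = 0.211765 (inverted)
t(5,4) = 3.03 - 2.210·0.211765 = 2.562
Σt over all 7·12 pixels = 125357/750 ≈ 167.1426667
V = pitch²·Σt = 1.83²·125357/750 = 559.744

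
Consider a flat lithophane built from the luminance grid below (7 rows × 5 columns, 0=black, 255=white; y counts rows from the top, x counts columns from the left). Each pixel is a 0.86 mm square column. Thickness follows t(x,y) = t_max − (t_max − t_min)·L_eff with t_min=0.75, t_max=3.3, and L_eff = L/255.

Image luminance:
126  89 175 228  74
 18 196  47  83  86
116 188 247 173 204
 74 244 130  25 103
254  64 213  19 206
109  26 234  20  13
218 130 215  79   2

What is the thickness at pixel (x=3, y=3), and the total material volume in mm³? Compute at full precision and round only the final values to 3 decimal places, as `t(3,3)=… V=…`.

t(3,3)=3.050 V=52.674

span = t_max - t_min = 3.3 - 0.75 = 2.550
L(3,3) = 25, L_eff = 25/255 = 0.098039
t(3,3) = 3.3 - 2.550·0.098039 = 3.050
Σt over all 7·5 pixels = 71.22
V = pitch²·Σt = 0.86²·71.22 = 52.674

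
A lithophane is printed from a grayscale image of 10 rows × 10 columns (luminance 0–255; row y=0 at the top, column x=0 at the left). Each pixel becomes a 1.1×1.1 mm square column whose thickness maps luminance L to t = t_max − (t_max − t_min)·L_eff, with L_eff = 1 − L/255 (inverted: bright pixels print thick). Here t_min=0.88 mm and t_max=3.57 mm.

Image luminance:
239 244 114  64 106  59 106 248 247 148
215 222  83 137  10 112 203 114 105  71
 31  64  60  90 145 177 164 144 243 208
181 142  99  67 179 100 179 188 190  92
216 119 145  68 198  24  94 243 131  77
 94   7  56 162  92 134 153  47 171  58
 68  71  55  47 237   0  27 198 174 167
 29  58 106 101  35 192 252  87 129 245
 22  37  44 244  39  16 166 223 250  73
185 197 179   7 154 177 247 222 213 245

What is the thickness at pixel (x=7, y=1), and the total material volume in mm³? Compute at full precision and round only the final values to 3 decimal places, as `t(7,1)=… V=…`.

span = t_max - t_min = 3.57 - 0.88 = 2.690
L(7,1) = 114, L_eff = 1 - 114/255 = 0.552941 (inverted)
t(7,1) = 3.57 - 2.690·0.552941 = 2.083
Σt over all 10·10 pixels = 5767093/25500 ≈ 226.1605098
V = pitch²·Σt = 1.1²·5767093/25500 = 273.654

t(7,1)=2.083 V=273.654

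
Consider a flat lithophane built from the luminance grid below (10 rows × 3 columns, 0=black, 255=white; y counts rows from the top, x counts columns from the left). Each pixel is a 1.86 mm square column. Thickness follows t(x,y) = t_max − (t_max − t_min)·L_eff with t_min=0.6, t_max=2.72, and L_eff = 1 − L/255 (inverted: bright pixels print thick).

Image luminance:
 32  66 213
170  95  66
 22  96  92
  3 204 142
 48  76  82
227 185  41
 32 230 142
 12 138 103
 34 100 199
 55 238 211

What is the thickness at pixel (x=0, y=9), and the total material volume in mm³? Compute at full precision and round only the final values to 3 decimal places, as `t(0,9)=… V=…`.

span = t_max - t_min = 2.72 - 0.6 = 2.120
L(0,9) = 55, L_eff = 1 - 55/255 = 0.784314 (inverted)
t(0,9) = 2.72 - 2.120·0.784314 = 1.057
Σt over all 10·3 pixels = 97504/2125 ≈ 45.8842353
V = pitch²·Σt = 1.86²·97504/2125 = 158.741

t(0,9)=1.057 V=158.741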